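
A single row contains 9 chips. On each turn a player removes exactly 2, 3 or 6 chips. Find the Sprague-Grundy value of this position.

Compute g(0), g(1), … for moves {2, 3, 6}:
k:     0  1  2  3  4  5  6  7  8  9
g(k):  0  0  1  1  2  0  3  1  2  0
So g(9) = 0.

0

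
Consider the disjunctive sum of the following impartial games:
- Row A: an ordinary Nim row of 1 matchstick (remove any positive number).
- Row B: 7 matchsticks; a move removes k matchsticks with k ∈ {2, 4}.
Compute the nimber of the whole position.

1

Row A is a plain Nim row of size 1, so its Grundy value is 1.
For row B, compute g(0), g(1), … with moves {2, 4}:
k:     0  1  2  3  4  5  6  7
g(k):  0  0  1  1  2  2  0  0
So g(7) = 0.
By the Sprague-Grundy theorem, the Grundy value of a sum of independent games is the XOR of the component values.
Combined value = 1 ⊕ 0 = 1.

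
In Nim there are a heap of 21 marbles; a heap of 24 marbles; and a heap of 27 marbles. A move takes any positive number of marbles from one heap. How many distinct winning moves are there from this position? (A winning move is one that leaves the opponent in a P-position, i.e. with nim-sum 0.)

3

Compute the nim-sum pairwise:
21 XOR 24 = 13
13 XOR 27 = 22
The overall nim-sum is X = 22. A heap of size p has a winning move iff p XOR X < p (reduce it to p XOR X).
  21: 21 XOR 22 = 3 < 21 — winning move (to 3).
  24: 24 XOR 22 = 14 < 24 — winning move (to 14).
  27: 27 XOR 22 = 13 < 27 — winning move (to 13).
That gives 3 winning moves.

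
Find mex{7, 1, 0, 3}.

2

The values 0, 1 are all present; 2 is the first non-negative integer missing from the set.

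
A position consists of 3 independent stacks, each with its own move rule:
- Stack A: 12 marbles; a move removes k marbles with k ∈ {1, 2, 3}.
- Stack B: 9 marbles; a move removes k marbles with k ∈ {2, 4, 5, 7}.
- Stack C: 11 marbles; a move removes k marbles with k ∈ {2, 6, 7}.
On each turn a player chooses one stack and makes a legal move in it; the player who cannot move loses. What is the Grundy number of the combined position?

1

For stack A, compute g(0), g(1), … with moves {1, 2, 3}:
g(0) = mex{} = 0
g(1) = mex{0} = 1
g(2) = mex{0,1} = 2
g(3) = mex{0,1,2} = 3
g(4) = mex{1,2,3} = 0
g(5) = mex{0,2,3} = 1
g(6) = mex{0,1,3} = 2
g(7) = mex{0,1,2} = 3
g(8) = mex{1,2,3} = 0
g(9) = mex{0,2,3} = 1
g(10) = mex{0,1,3} = 2
g(11) = mex{0,1,2} = 3
g(12) = mex{1,2,3} = 0
So g(12) = 0.
Grundy values for stack B (subtraction set {2, 4, 5, 7}):
g(0) = mex{} = 0
g(1) = mex{} = 0
g(2) = mex{0} = 1
g(3) = mex{0} = 1
g(4) = mex{0,1} = 2
g(5) = mex{0,1} = 2
g(6) = mex{0,1,2} = 3
g(7) = mex{0,1,2} = 3
g(8) = mex{0,1,2,3} = 4
g(9) = mex{1,2,3} = 0
So g(9) = 0.
For stack C, compute g(0), g(1), … with moves {2, 6, 7}:
g(0) = mex{} = 0
g(1) = mex{} = 0
g(2) = mex{0} = 1
g(3) = mex{0} = 1
g(4) = mex{1} = 0
g(5) = mex{1} = 0
g(6) = mex{0} = 1
g(7) = mex{0} = 1
g(8) = mex{0,1} = 2
g(9) = mex{1} = 0
g(10) = mex{0,1,2} = 3
g(11) = mex{0} = 1
So g(11) = 1.
The value of a disjunctive sum is the nim-sum of the parts.
Combined value = 0 ⊕ 0 ⊕ 1 = 1.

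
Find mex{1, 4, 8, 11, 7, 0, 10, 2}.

3

The values 0, 1, 2 are all present; 3 is the first non-negative integer missing from the set.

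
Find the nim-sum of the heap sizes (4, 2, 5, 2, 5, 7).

3

Nim-sum: 4 XOR 2 XOR 5 XOR 2 XOR 5 XOR 7 = 3.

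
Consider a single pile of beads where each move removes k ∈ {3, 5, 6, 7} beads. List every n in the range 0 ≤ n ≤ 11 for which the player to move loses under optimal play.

0, 1, 2, 10, 11

Compute g(0), g(1), … for moves {3, 5, 6, 7}:
k:     0  1  2  3  4  5  6  7  8  9 10 11
g(k):  0  0  0  1  1  1  2  2  2  3  0  0
The P-positions (g = 0) in 0..11 are 0, 1, 2, 10, 11.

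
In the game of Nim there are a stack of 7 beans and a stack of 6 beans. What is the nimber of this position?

Compute the nim-sum pairwise:
7 ^ 6 = 1

1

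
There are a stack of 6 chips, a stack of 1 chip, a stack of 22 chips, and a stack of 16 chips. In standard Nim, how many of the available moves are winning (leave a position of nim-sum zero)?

Bitwise XOR of the heap sizes:
  00110  (6)
  00001  (1)
  10110  (22)
  10000  (16)
  -----
  00001  (1)
The overall nim-sum is X = 1. A stack of size p has a winning move iff p XOR X < p (reduce it to p XOR X).
  6: 6 XOR 1 = 7 ≥ 6 — no move.
  1: 1 XOR 1 = 0 < 1 — winning move (to 0).
  22: 22 XOR 1 = 23 ≥ 22 — no move.
  16: 16 XOR 1 = 17 ≥ 16 — no move.
That gives 1 winning move.

1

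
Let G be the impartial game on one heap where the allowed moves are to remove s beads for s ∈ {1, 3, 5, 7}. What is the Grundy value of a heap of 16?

Compute g(0), g(1), … for moves {1, 3, 5, 7}:
k:     0  1  2  3  4  5  6  7  8  9 10 11 12 13 14 15 16
g(k):  0  1  0  1  0  1  0  1  0  1  0  1  0  1  0  1  0
So g(16) = 0.

0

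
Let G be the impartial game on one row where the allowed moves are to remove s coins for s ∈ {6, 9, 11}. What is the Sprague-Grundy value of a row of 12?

2

Compute g(0), g(1), … for moves {6, 9, 11}:
g(0) = mex{} = 0
g(1) = mex{} = 0
g(2) = mex{} = 0
g(3) = mex{} = 0
g(4) = mex{} = 0
g(5) = mex{} = 0
g(6) = mex{0} = 1
g(7) = mex{0} = 1
g(8) = mex{0} = 1
g(9) = mex{0} = 1
g(10) = mex{0} = 1
g(11) = mex{0} = 1
g(12) = mex{0,1} = 2
So g(12) = 2.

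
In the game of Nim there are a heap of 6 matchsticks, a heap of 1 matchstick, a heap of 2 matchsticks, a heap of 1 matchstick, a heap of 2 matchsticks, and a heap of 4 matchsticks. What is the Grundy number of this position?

In binary:
  110  (6)
  001  (1)
  010  (2)
  001  (1)
  010  (2)
  100  (4)
  ---
  010  (2)

2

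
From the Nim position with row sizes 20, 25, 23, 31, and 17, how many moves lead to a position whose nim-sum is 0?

5

Compute the nim-sum pairwise:
20 ⊕ 25 = 13
13 ⊕ 23 = 26
26 ⊕ 31 = 5
5 ⊕ 17 = 20
The overall nim-sum is X = 20. A row of size p has a winning move iff p XOR X < p (reduce it to p XOR X).
  20: 20 XOR 20 = 0 < 20 — winning move (to 0).
  25: 25 XOR 20 = 13 < 25 — winning move (to 13).
  23: 23 XOR 20 = 3 < 23 — winning move (to 3).
  31: 31 XOR 20 = 11 < 31 — winning move (to 11).
  17: 17 XOR 20 = 5 < 17 — winning move (to 5).
That gives 5 winning moves.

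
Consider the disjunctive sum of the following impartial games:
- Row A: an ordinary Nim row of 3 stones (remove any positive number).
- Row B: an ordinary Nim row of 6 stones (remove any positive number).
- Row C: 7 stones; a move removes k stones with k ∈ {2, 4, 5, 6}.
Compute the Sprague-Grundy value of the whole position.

6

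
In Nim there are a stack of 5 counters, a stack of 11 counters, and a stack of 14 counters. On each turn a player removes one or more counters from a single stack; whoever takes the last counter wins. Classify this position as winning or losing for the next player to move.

Losing position

Compute the nim-sum pairwise:
5 ⊕ 11 = 14
14 ⊕ 14 = 0
The nim-sum is 0, so this is a P-position: the player to move is in a losing position under optimal play.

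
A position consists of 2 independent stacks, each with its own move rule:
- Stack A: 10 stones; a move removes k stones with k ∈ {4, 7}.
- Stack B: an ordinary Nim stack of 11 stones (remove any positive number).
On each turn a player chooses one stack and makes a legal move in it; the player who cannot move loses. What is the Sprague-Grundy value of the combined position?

For stack A, compute g(0), g(1), … with moves {4, 7}:
g(0) = mex{} = 0
g(1) = mex{} = 0
g(2) = mex{} = 0
g(3) = mex{} = 0
g(4) = mex{0} = 1
g(5) = mex{0} = 1
g(6) = mex{0} = 1
g(7) = mex{0} = 1
g(8) = mex{0,1} = 2
g(9) = mex{0,1} = 2
g(10) = mex{0,1} = 2
So g(10) = 2.
Stack B is a plain Nim stack of size 11, so its Grundy value is 11.
By the Sprague-Grundy theorem, the Grundy value of a sum of independent games is the XOR of the component values.
Combined value = 2 ⊕ 11 = 9.

9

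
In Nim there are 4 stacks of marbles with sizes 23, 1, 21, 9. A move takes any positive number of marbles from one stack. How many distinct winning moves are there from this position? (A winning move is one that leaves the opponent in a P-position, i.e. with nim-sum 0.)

1

Compute the nim-sum pairwise:
23 ⊕ 1 = 22
22 ⊕ 21 = 3
3 ⊕ 9 = 10
The overall nim-sum is X = 10. A stack of size p has a winning move iff p XOR X < p (reduce it to p XOR X).
  23: 23 XOR 10 = 29 ≥ 23 — no move.
  1: 1 XOR 10 = 11 ≥ 1 — no move.
  21: 21 XOR 10 = 31 ≥ 21 — no move.
  9: 9 XOR 10 = 3 < 9 — winning move (to 3).
That gives 1 winning move.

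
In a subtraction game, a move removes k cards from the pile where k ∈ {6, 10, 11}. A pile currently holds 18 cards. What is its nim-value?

0

Compute g(0), g(1), … for moves {6, 10, 11}:
k:     0  1  2  3  4  5  6  7  8  9 10 11 12 13 14 15 16 17 18
g(k):  0  0  0  0  0  0  1  1  1  1  1  1  2  2  2  2  2  0  0
So g(18) = 0.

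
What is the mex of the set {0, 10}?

0 is in the set but 1 is not, so the mex is 1.

1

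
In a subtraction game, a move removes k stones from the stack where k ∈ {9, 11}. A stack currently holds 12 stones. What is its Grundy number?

1

Grundy values for subtraction set {9, 11}:
g(0) = mex{} = 0
g(1) = mex{} = 0
g(2) = mex{} = 0
g(3) = mex{} = 0
g(4) = mex{} = 0
g(5) = mex{} = 0
g(6) = mex{} = 0
g(7) = mex{} = 0
g(8) = mex{} = 0
g(9) = mex{0} = 1
g(10) = mex{0} = 1
g(11) = mex{0} = 1
g(12) = mex{0} = 1
So g(12) = 1.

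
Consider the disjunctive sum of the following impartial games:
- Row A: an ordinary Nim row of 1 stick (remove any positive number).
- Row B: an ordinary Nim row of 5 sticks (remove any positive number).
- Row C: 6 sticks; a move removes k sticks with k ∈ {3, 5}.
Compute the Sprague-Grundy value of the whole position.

6

Row A is a plain Nim row of size 1, so its Grundy value is 1.
Row B is a plain Nim row of size 5, so its Grundy value is 5.
Build the Grundy sequence for row C with g(k) = mex{g(k−s) : s ∈ {3, 5}, s ≤ k}:
k:     0  1  2  3  4  5  6
g(k):  0  0  0  1  1  1  2
So g(6) = 2.
By the Sprague-Grundy theorem, the Grundy value of a sum of independent games is the XOR of the component values.
Combined value = 1 XOR 5 XOR 2 = 6.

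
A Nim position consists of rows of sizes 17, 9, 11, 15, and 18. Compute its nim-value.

Compute the nim-sum pairwise:
17 ⊕ 9 = 24
24 ⊕ 11 = 19
19 ⊕ 15 = 28
28 ⊕ 18 = 14

14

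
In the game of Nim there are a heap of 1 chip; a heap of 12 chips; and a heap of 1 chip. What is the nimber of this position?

Compute the nim-sum pairwise:
1 XOR 12 = 13
13 XOR 1 = 12

12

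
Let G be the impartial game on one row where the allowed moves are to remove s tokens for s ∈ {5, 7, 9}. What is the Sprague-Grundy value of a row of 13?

Build the Grundy sequence with g(k) = mex{g(k−s) : s ∈ {5, 7, 9}, s ≤ k}:
k:     0  1  2  3  4  5  6  7  8  9 10 11 12 13
g(k):  0  0  0  0  0  1  1  1  1  1  2  2  2  2
So g(13) = 2.

2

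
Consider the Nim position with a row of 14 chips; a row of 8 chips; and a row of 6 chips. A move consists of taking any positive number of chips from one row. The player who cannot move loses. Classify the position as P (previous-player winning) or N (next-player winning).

In binary:
  1110  (14)
  1000  (8)
  0110  (6)
  ----
  0000  (0)
The nim-sum is 0, so this is a P-position: the player to move is in a losing position under optimal play.

P-position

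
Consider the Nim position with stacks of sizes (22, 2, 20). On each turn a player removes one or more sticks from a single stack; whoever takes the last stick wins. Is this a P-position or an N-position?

Nim-sum: 22 ⊕ 2 ⊕ 20 = 0.
The nim-sum is 0, so this is a P-position: the player to move is in a losing position under optimal play.

P-position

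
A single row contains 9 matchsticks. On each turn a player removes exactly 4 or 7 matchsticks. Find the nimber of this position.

2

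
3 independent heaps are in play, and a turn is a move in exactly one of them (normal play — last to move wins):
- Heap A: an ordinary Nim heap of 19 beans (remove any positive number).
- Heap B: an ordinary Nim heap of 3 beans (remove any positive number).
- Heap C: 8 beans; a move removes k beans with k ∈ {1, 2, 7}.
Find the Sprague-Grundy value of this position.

Heap A is a plain Nim heap of size 19, so its Grundy value is 19.
Heap B is a plain Nim heap of size 3, so its Grundy value is 3.
For heap C, compute g(0), g(1), … with moves {1, 2, 7}:
k:     0  1  2  3  4  5  6  7  8
g(k):  0  1  2  0  1  2  0  1  2
So g(8) = 2.
The value of a disjunctive sum is the nim-sum of the parts.
Combined value = 19 ⊕ 3 ⊕ 2 = 18.

18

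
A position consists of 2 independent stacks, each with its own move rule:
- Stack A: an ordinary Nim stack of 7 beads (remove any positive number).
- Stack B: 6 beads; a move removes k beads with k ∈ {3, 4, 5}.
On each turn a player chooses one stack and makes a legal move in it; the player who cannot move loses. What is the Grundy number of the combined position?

Stack A is a plain Nim stack of size 7, so its Grundy value is 7.
Grundy values for stack B (subtraction set {3, 4, 5}):
k:     0  1  2  3  4  5  6
g(k):  0  0  0  1  1  1  2
So g(6) = 2.
The value of a disjunctive sum is the nim-sum of the parts.
Combined value = 7 XOR 2 = 5.

5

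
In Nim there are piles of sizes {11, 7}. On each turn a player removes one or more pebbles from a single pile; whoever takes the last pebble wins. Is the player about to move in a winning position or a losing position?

Winning position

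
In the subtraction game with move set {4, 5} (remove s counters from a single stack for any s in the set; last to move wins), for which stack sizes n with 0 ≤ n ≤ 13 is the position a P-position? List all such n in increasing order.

0, 1, 2, 3, 9, 10, 11, 12

Grundy values for subtraction set {4, 5}:
g(0) = mex{} = 0
g(1) = mex{} = 0
g(2) = mex{} = 0
g(3) = mex{} = 0
g(4) = mex{0} = 1
g(5) = mex{0} = 1
g(6) = mex{0} = 1
g(7) = mex{0} = 1
g(8) = mex{0,1} = 2
g(9) = mex{1} = 0
g(10) = mex{1} = 0
g(11) = mex{1} = 0
g(12) = mex{1,2} = 0
g(13) = mex{0,2} = 1
The P-positions (g = 0) in 0..13 are 0, 1, 2, 3, 9, 10, 11, 12.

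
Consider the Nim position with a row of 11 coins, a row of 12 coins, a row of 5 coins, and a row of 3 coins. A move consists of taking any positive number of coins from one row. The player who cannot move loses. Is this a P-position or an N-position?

N-position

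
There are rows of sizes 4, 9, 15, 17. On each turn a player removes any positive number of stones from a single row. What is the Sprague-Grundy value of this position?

Nim-sum: 4 ⊕ 9 ⊕ 15 ⊕ 17 = 19.

19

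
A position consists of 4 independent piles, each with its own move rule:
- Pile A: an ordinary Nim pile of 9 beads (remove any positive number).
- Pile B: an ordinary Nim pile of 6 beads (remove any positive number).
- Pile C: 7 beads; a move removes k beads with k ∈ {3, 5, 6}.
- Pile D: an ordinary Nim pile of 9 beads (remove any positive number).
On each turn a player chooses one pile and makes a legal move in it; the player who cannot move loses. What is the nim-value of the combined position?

4

Pile A is a plain Nim pile of size 9, so its Grundy value is 9.
Pile B is a plain Nim pile of size 6, so its Grundy value is 6.
Build the Grundy sequence for pile C with g(k) = mex{g(k−s) : s ∈ {3, 5, 6}, s ≤ k}:
k:     0  1  2  3  4  5  6  7
g(k):  0  0  0  1  1  1  2  2
So g(7) = 2.
Pile D is a plain Nim pile of size 9, so its Grundy value is 9.
By the Sprague-Grundy theorem, the Grundy value of a sum of independent games is the XOR of the component values.
Combined value = 9 ⊕ 6 ⊕ 2 ⊕ 9 = 4.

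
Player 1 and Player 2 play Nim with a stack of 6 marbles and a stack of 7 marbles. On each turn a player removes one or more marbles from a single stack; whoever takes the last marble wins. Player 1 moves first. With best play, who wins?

Player 1 wins

Bitwise XOR of the heap sizes:
  110  (6)
  111  (7)
  ---
  001  (1)
The nim-sum is 1 ≠ 0, so this is an N-position: the player to move can win; Player 1 has a winning move.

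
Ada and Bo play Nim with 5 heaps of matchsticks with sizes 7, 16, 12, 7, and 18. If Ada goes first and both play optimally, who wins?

Ada wins

Compute the nim-sum pairwise:
7 ⊕ 16 = 23
23 ⊕ 12 = 27
27 ⊕ 7 = 28
28 ⊕ 18 = 14
The nim-sum is 14 ≠ 0, so this is an N-position: the player to move can win; Ada has a winning move.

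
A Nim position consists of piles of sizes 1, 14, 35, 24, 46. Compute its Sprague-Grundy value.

26

Nim-sum: 1 ^ 14 ^ 35 ^ 24 ^ 46 = 26.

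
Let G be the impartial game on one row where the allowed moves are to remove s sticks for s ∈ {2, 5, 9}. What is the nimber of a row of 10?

1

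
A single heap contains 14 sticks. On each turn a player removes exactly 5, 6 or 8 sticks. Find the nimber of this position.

0

Build the Grundy sequence with g(k) = mex{g(k−s) : s ∈ {5, 6, 8}, s ≤ k}:
g(0) = mex{} = 0
g(1) = mex{} = 0
g(2) = mex{} = 0
g(3) = mex{} = 0
g(4) = mex{} = 0
g(5) = mex{0} = 1
g(6) = mex{0} = 1
g(7) = mex{0} = 1
g(8) = mex{0} = 1
g(9) = mex{0} = 1
g(10) = mex{0,1} = 2
g(11) = mex{0,1} = 2
g(12) = mex{0,1} = 2
g(13) = mex{1} = 0
g(14) = mex{1} = 0
So g(14) = 0.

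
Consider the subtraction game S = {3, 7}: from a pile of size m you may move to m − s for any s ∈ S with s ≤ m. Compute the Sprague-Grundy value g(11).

Build the Grundy sequence with g(k) = mex{g(k−s) : s ∈ {3, 7}, s ≤ k}:
k:     0  1  2  3  4  5  6  7  8  9 10 11
g(k):  0  0  0  1  1  1  0  2  2  1  0  0
So g(11) = 0.

0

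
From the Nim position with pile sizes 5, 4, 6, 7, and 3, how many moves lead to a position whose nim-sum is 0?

3

Compute the nim-sum pairwise:
5 ^ 4 = 1
1 ^ 6 = 7
7 ^ 7 = 0
0 ^ 3 = 3
The overall nim-sum is X = 3. A pile of size p has a winning move iff p XOR X < p (reduce it to p XOR X).
  5: 5 XOR 3 = 6 ≥ 5 — no move.
  4: 4 XOR 3 = 7 ≥ 4 — no move.
  6: 6 XOR 3 = 5 < 6 — winning move (to 5).
  7: 7 XOR 3 = 4 < 7 — winning move (to 4).
  3: 3 XOR 3 = 0 < 3 — winning move (to 0).
That gives 3 winning moves.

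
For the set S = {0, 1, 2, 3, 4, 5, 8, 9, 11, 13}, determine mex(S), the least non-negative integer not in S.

The values 0, 1, 2, 3, 4, 5 are all present; 6 is the first non-negative integer missing from the set.

6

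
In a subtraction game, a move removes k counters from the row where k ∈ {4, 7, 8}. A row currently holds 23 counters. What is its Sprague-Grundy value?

2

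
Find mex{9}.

0

0 is not in the set, so the mex is 0.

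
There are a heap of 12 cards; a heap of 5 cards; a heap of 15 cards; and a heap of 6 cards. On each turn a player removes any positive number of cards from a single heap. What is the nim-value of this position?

0

Nim-sum: 12 ⊕ 5 ⊕ 15 ⊕ 6 = 0.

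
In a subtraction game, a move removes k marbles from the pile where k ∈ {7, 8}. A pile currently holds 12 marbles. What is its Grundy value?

1

Compute g(0), g(1), … for moves {7, 8}:
g(0) = mex{} = 0
g(1) = mex{} = 0
g(2) = mex{} = 0
g(3) = mex{} = 0
g(4) = mex{} = 0
g(5) = mex{} = 0
g(6) = mex{} = 0
g(7) = mex{0} = 1
g(8) = mex{0} = 1
g(9) = mex{0} = 1
g(10) = mex{0} = 1
g(11) = mex{0} = 1
g(12) = mex{0} = 1
So g(12) = 1.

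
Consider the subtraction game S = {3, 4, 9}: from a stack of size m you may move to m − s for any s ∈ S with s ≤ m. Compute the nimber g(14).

0

Build the Grundy sequence with g(k) = mex{g(k−s) : s ∈ {3, 4, 9}, s ≤ k}:
g(0) = mex{} = 0
g(1) = mex{} = 0
g(2) = mex{} = 0
g(3) = mex{0} = 1
g(4) = mex{0} = 1
g(5) = mex{0} = 1
g(6) = mex{0,1} = 2
g(7) = mex{1} = 0
g(8) = mex{1} = 0
g(9) = mex{0,1,2} = 3
g(10) = mex{0,2} = 1
g(11) = mex{0} = 1
g(12) = mex{0,1,3} = 2
g(13) = mex{1,3} = 0
g(14) = mex{1} = 0
So g(14) = 0.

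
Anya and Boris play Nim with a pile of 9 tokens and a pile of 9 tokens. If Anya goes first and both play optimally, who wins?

Boris wins

In binary:
  1001  (9)
  1001  (9)
  ----
  0000  (0)
The nim-sum is 0, so this is a P-position: the player to move is in a losing position under optimal play; Anya is about to move from it and so loses — Boris wins.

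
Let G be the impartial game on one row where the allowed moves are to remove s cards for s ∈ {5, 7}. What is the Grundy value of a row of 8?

1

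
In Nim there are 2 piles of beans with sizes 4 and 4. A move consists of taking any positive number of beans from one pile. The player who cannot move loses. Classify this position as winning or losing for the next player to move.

Losing position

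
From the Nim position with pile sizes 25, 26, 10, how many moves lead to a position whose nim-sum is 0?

Compute the nim-sum pairwise:
25 XOR 26 = 3
3 XOR 10 = 9
The overall nim-sum is X = 9. A pile of size p has a winning move iff p XOR X < p (reduce it to p XOR X).
  25: 25 XOR 9 = 16 < 25 — winning move (to 16).
  26: 26 XOR 9 = 19 < 26 — winning move (to 19).
  10: 10 XOR 9 = 3 < 10 — winning move (to 3).
That gives 3 winning moves.

3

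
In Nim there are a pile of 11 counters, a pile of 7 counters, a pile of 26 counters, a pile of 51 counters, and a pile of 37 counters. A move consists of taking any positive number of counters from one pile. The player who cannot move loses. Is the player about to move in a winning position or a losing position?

Losing position

Compute the nim-sum pairwise:
11 ⊕ 7 = 12
12 ⊕ 26 = 22
22 ⊕ 51 = 37
37 ⊕ 37 = 0
The nim-sum is 0, so this is a P-position: the player to move is in a losing position under optimal play.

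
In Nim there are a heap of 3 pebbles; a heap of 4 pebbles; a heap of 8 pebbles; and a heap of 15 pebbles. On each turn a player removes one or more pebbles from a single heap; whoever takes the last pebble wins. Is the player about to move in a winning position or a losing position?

In binary:
  0011  (3)
  0100  (4)
  1000  (8)
  1111  (15)
  ----
  0000  (0)
The nim-sum is 0, so this is a P-position: the player to move is in a losing position under optimal play.

Losing position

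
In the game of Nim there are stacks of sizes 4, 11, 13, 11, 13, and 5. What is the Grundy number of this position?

1

Compute the nim-sum pairwise:
4 ⊕ 11 = 15
15 ⊕ 13 = 2
2 ⊕ 11 = 9
9 ⊕ 13 = 4
4 ⊕ 5 = 1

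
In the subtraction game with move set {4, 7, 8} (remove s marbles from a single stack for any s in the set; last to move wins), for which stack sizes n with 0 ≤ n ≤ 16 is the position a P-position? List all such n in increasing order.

0, 1, 2, 3, 12, 13, 14, 15

Grundy values for subtraction set {4, 7, 8}:
k:     0  1  2  3  4  5  6  7  8  9 10 11 12 13 14 15 16
g(k):  0  0  0  0  1  1  1  1  2  2  2  2  0  0  0  0  1
The P-positions (g = 0) in 0..16 are 0, 1, 2, 3, 12, 13, 14, 15.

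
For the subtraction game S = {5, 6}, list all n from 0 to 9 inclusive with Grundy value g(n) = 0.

0, 1, 2, 3, 4

Grundy values for subtraction set {5, 6}:
g(0) = mex{} = 0
g(1) = mex{} = 0
g(2) = mex{} = 0
g(3) = mex{} = 0
g(4) = mex{} = 0
g(5) = mex{0} = 1
g(6) = mex{0} = 1
g(7) = mex{0} = 1
g(8) = mex{0} = 1
g(9) = mex{0} = 1
The P-positions (g = 0) in 0..9 are 0, 1, 2, 3, 4.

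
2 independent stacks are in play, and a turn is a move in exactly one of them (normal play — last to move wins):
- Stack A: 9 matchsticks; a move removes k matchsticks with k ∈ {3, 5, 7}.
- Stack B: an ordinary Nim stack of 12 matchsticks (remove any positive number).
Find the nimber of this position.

Build the Grundy sequence for stack A with g(k) = mex{g(k−s) : s ∈ {3, 5, 7}, s ≤ k}:
g(0) = mex{} = 0
g(1) = mex{} = 0
g(2) = mex{} = 0
g(3) = mex{0} = 1
g(4) = mex{0} = 1
g(5) = mex{0} = 1
g(6) = mex{0,1} = 2
g(7) = mex{0,1} = 2
g(8) = mex{0,1} = 2
g(9) = mex{0,1,2} = 3
So g(9) = 3.
Stack B is a plain Nim stack of size 12, so its Grundy value is 12.
By the Sprague-Grundy theorem, the Grundy value of a sum of independent games is the XOR of the component values.
Combined value = 3 XOR 12 = 15.

15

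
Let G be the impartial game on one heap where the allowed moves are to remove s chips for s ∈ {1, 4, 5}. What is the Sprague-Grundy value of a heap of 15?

3

Grundy values for subtraction set {1, 4, 5}:
k:     0  1  2  3  4  5  6  7  8  9 10 11 12 13 14 15
g(k):  0  1  0  1  2  3  2  3  0  1  0  1  2  3  2  3
So g(15) = 3.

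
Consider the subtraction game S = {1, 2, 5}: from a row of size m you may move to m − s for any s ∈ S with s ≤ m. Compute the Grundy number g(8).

Build the Grundy sequence with g(k) = mex{g(k−s) : s ∈ {1, 2, 5}, s ≤ k}:
g(0) = mex{} = 0
g(1) = mex{0} = 1
g(2) = mex{0,1} = 2
g(3) = mex{1,2} = 0
g(4) = mex{0,2} = 1
g(5) = mex{0,1} = 2
g(6) = mex{1,2} = 0
g(7) = mex{0,2} = 1
g(8) = mex{0,1} = 2
So g(8) = 2.

2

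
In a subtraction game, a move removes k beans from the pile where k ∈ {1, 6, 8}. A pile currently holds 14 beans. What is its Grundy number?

Grundy values for subtraction set {1, 6, 8}:
g(0) = mex{} = 0
g(1) = mex{0} = 1
g(2) = mex{1} = 0
g(3) = mex{0} = 1
g(4) = mex{1} = 0
g(5) = mex{0} = 1
g(6) = mex{0,1} = 2
g(7) = mex{1,2} = 0
g(8) = mex{0} = 1
g(9) = mex{1} = 0
g(10) = mex{0} = 1
g(11) = mex{1} = 0
g(12) = mex{0,2} = 1
g(13) = mex{0,1} = 2
g(14) = mex{1,2} = 0
So g(14) = 0.

0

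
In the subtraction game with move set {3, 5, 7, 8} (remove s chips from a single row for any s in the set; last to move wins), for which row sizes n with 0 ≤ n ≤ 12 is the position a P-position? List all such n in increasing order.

0, 1, 2, 11, 12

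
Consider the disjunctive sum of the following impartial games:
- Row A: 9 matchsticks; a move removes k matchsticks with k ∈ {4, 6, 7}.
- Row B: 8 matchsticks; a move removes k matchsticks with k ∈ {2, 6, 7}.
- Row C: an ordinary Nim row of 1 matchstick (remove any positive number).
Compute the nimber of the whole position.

Build the Grundy sequence for row A with g(k) = mex{g(k−s) : s ∈ {4, 6, 7}, s ≤ k}:
g(0) = mex{} = 0
g(1) = mex{} = 0
g(2) = mex{} = 0
g(3) = mex{} = 0
g(4) = mex{0} = 1
g(5) = mex{0} = 1
g(6) = mex{0} = 1
g(7) = mex{0} = 1
g(8) = mex{0,1} = 2
g(9) = mex{0,1} = 2
So g(9) = 2.
Build the Grundy sequence for row B with g(k) = mex{g(k−s) : s ∈ {2, 6, 7}, s ≤ k}:
k:     0  1  2  3  4  5  6  7  8
g(k):  0  0  1  1  0  0  1  1  2
So g(8) = 2.
Row C is a plain Nim row of size 1, so its Grundy value is 1.
The value of a disjunctive sum is the nim-sum of the parts.
Combined value = 2 ⊕ 2 ⊕ 1 = 1.

1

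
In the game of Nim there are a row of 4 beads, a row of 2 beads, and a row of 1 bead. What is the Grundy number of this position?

7

Compute the nim-sum pairwise:
4 ⊕ 2 = 6
6 ⊕ 1 = 7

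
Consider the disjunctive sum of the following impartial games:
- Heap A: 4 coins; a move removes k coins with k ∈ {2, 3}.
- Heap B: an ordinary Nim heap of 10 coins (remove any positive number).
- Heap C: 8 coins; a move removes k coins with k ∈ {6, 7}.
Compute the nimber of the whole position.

9

For heap A, compute g(0), g(1), … with moves {2, 3}:
g(0) = mex{} = 0
g(1) = mex{} = 0
g(2) = mex{0} = 1
g(3) = mex{0} = 1
g(4) = mex{0,1} = 2
So g(4) = 2.
Heap B is a plain Nim heap of size 10, so its Grundy value is 10.
For heap C, compute g(0), g(1), … with moves {6, 7}:
k:     0  1  2  3  4  5  6  7  8
g(k):  0  0  0  0  0  0  1  1  1
So g(8) = 1.
By the Sprague-Grundy theorem, the Grundy value of a sum of independent games is the XOR of the component values.
Combined value = 2 ⊕ 10 ⊕ 1 = 9.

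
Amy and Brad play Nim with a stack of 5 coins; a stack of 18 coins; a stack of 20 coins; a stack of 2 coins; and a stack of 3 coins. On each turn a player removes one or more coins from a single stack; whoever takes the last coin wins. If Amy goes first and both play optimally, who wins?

Amy wins

Nim-sum: 5 ^ 18 ^ 20 ^ 2 ^ 3 = 2.
The nim-sum is 2 ≠ 0, so this is an N-position: the player to move can win; Amy has a winning move.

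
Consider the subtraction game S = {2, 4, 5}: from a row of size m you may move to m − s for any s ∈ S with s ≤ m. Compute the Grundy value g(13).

3

Build the Grundy sequence with g(k) = mex{g(k−s) : s ∈ {2, 4, 5}, s ≤ k}:
k:     0  1  2  3  4  5  6  7  8  9 10 11 12 13
g(k):  0  0  1  1  2  2  3  0  0  1  1  2  2  3
So g(13) = 3.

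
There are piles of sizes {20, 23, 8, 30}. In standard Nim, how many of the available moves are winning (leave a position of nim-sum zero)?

3

Compute the nim-sum pairwise:
20 ^ 23 = 3
3 ^ 8 = 11
11 ^ 30 = 21
The overall nim-sum is X = 21. A pile of size p has a winning move iff p XOR X < p (reduce it to p XOR X).
  20: 20 XOR 21 = 1 < 20 — winning move (to 1).
  23: 23 XOR 21 = 2 < 23 — winning move (to 2).
  8: 8 XOR 21 = 29 ≥ 8 — no move.
  30: 30 XOR 21 = 11 < 30 — winning move (to 11).
That gives 3 winning moves.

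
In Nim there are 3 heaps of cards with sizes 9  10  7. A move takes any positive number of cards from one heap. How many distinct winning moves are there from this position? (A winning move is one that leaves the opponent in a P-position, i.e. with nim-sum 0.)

1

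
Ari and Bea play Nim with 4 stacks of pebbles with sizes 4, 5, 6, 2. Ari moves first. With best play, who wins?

Ari wins

Compute the nim-sum pairwise:
4 ^ 5 = 1
1 ^ 6 = 7
7 ^ 2 = 5
The nim-sum is 5 ≠ 0, so this is an N-position: the player to move can win; Ari has a winning move.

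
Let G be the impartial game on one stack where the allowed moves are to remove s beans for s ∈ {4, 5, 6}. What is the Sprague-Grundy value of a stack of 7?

Build the Grundy sequence with g(k) = mex{g(k−s) : s ∈ {4, 5, 6}, s ≤ k}:
g(0) = mex{} = 0
g(1) = mex{} = 0
g(2) = mex{} = 0
g(3) = mex{} = 0
g(4) = mex{0} = 1
g(5) = mex{0} = 1
g(6) = mex{0} = 1
g(7) = mex{0} = 1
So g(7) = 1.

1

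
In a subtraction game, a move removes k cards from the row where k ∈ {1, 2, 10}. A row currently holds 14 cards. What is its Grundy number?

2

Build the Grundy sequence with g(k) = mex{g(k−s) : s ∈ {1, 2, 10}, s ≤ k}:
g(0) = mex{} = 0
g(1) = mex{0} = 1
g(2) = mex{0,1} = 2
g(3) = mex{1,2} = 0
g(4) = mex{0,2} = 1
g(5) = mex{0,1} = 2
g(6) = mex{1,2} = 0
g(7) = mex{0,2} = 1
g(8) = mex{0,1} = 2
g(9) = mex{1,2} = 0
g(10) = mex{0,2} = 1
g(11) = mex{0,1} = 2
g(12) = mex{1,2} = 0
g(13) = mex{0,2} = 1
g(14) = mex{0,1} = 2
So g(14) = 2.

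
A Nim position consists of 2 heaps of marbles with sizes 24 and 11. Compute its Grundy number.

19

Compute the nim-sum pairwise:
24 XOR 11 = 19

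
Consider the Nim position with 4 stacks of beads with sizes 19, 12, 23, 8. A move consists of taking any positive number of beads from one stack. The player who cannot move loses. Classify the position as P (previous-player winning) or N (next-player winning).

P-position

Compute the nim-sum pairwise:
19 XOR 12 = 31
31 XOR 23 = 8
8 XOR 8 = 0
The nim-sum is 0, so this is a P-position: the player to move is in a losing position under optimal play.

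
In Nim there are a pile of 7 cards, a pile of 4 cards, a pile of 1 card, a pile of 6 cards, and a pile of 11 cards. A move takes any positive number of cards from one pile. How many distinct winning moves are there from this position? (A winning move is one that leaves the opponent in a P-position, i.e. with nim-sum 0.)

Nim-sum: 7 ^ 4 ^ 1 ^ 6 ^ 11 = 15.
The overall nim-sum is X = 15. A pile of size p has a winning move iff p XOR X < p (reduce it to p XOR X).
  7: 7 XOR 15 = 8 ≥ 7 — no move.
  4: 4 XOR 15 = 11 ≥ 4 — no move.
  1: 1 XOR 15 = 14 ≥ 1 — no move.
  6: 6 XOR 15 = 9 ≥ 6 — no move.
  11: 11 XOR 15 = 4 < 11 — winning move (to 4).
That gives 1 winning move.

1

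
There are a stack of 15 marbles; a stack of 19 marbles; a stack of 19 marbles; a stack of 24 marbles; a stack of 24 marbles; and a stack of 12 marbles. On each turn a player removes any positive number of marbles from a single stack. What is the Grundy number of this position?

3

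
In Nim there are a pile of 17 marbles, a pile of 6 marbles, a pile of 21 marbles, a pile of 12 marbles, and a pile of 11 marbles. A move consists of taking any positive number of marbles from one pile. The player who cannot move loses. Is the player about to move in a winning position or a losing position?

Compute the nim-sum pairwise:
17 ^ 6 = 23
23 ^ 21 = 2
2 ^ 12 = 14
14 ^ 11 = 5
The nim-sum is 5 ≠ 0, so this is an N-position: the player to move can win.

Winning position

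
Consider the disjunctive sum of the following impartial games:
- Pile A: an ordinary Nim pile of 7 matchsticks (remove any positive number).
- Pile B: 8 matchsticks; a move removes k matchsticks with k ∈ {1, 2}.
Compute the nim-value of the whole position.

5

Pile A is a plain Nim pile of size 7, so its Grundy value is 7.
Grundy values for pile B (subtraction set {1, 2}):
k:     0  1  2  3  4  5  6  7  8
g(k):  0  1  2  0  1  2  0  1  2
So g(8) = 2.
By the Sprague-Grundy theorem, the Grundy value of a sum of independent games is the XOR of the component values.
Combined value = 7 XOR 2 = 5.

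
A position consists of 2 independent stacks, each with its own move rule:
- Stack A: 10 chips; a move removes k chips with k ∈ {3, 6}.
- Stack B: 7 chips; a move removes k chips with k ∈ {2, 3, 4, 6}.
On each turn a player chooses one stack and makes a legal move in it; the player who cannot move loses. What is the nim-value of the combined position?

3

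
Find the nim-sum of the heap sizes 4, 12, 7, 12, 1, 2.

In binary:
  0100  (4)
  1100  (12)
  0111  (7)
  1100  (12)
  0001  (1)
  0010  (2)
  ----
  0000  (0)

0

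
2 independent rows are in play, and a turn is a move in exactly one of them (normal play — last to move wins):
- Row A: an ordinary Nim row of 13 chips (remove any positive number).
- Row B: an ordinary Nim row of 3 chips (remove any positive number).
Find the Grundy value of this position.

14

Row A is a plain Nim row of size 13, so its Grundy value is 13.
Row B is a plain Nim row of size 3, so its Grundy value is 3.
The value of a disjunctive sum is the nim-sum of the parts.
Combined value = 13 XOR 3 = 14.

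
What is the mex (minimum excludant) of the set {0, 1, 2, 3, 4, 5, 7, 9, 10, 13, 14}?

6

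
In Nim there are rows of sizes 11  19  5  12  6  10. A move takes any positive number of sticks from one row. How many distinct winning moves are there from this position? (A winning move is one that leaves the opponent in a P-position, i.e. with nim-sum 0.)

1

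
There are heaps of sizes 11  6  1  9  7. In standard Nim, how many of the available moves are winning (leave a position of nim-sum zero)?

3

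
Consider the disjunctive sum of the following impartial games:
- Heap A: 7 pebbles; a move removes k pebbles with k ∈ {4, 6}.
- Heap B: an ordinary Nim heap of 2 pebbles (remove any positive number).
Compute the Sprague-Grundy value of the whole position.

3

Build the Grundy sequence for heap A with g(k) = mex{g(k−s) : s ∈ {4, 6}, s ≤ k}:
g(0) = mex{} = 0
g(1) = mex{} = 0
g(2) = mex{} = 0
g(3) = mex{} = 0
g(4) = mex{0} = 1
g(5) = mex{0} = 1
g(6) = mex{0} = 1
g(7) = mex{0} = 1
So g(7) = 1.
Heap B is a plain Nim heap of size 2, so its Grundy value is 2.
The value of a disjunctive sum is the nim-sum of the parts.
Combined value = 1 ⊕ 2 = 3.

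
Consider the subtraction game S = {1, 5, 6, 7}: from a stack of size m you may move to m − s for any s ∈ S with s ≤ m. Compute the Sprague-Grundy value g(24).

0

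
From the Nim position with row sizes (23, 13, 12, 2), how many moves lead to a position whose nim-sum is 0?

1

Compute the nim-sum pairwise:
23 ^ 13 = 26
26 ^ 12 = 22
22 ^ 2 = 20
The overall nim-sum is X = 20. A row of size p has a winning move iff p XOR X < p (reduce it to p XOR X).
  23: 23 XOR 20 = 3 < 23 — winning move (to 3).
  13: 13 XOR 20 = 25 ≥ 13 — no move.
  12: 12 XOR 20 = 24 ≥ 12 — no move.
  2: 2 XOR 20 = 22 ≥ 2 — no move.
That gives 1 winning move.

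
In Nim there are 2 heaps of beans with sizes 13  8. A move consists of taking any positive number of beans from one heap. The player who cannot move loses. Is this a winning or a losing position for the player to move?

Winning position

In binary:
  1101  (13)
  1000  (8)
  ----
  0101  (5)
The nim-sum is 5 ≠ 0, so this is an N-position: the player to move can win.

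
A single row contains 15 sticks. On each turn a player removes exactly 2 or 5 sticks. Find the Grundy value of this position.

0

Grundy values for subtraction set {2, 5}:
k:     0  1  2  3  4  5  6  7  8  9 10 11 12 13 14 15
g(k):  0  0  1  1  0  2  1  0  0  1  1  0  2  1  0  0
So g(15) = 0.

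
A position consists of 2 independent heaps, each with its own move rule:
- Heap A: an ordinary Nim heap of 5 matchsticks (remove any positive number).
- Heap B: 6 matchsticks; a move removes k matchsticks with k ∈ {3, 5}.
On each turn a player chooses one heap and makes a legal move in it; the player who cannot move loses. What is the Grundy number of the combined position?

Heap A is a plain Nim heap of size 5, so its Grundy value is 5.
Build the Grundy sequence for heap B with g(k) = mex{g(k−s) : s ∈ {3, 5}, s ≤ k}:
k:     0  1  2  3  4  5  6
g(k):  0  0  0  1  1  1  2
So g(6) = 2.
By the Sprague-Grundy theorem, the Grundy value of a sum of independent games is the XOR of the component values.
Combined value = 5 ⊕ 2 = 7.

7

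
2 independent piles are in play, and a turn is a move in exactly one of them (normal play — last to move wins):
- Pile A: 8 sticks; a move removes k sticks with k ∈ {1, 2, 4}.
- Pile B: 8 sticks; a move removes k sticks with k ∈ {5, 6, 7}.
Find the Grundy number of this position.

3

Grundy values for pile A (subtraction set {1, 2, 4}):
k:     0  1  2  3  4  5  6  7  8
g(k):  0  1  2  0  1  2  0  1  2
So g(8) = 2.
Build the Grundy sequence for pile B with g(k) = mex{g(k−s) : s ∈ {5, 6, 7}, s ≤ k}:
k:     0  1  2  3  4  5  6  7  8
g(k):  0  0  0  0  0  1  1  1  1
So g(8) = 1.
The value of a disjunctive sum is the nim-sum of the parts.
Combined value = 2 ⊕ 1 = 3.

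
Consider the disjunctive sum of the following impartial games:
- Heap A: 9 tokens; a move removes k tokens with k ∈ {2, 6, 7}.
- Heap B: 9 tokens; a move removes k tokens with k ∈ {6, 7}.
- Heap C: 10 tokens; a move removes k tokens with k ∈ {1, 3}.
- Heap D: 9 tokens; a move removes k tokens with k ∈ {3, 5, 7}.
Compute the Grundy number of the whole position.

2

Build the Grundy sequence for heap A with g(k) = mex{g(k−s) : s ∈ {2, 6, 7}, s ≤ k}:
g(0) = mex{} = 0
g(1) = mex{} = 0
g(2) = mex{0} = 1
g(3) = mex{0} = 1
g(4) = mex{1} = 0
g(5) = mex{1} = 0
g(6) = mex{0} = 1
g(7) = mex{0} = 1
g(8) = mex{0,1} = 2
g(9) = mex{1} = 0
So g(9) = 0.
For heap B, compute g(0), g(1), … with moves {6, 7}:
g(0) = mex{} = 0
g(1) = mex{} = 0
g(2) = mex{} = 0
g(3) = mex{} = 0
g(4) = mex{} = 0
g(5) = mex{} = 0
g(6) = mex{0} = 1
g(7) = mex{0} = 1
g(8) = mex{0} = 1
g(9) = mex{0} = 1
So g(9) = 1.
Build the Grundy sequence for heap C with g(k) = mex{g(k−s) : s ∈ {1, 3}, s ≤ k}:
g(0) = mex{} = 0
g(1) = mex{0} = 1
g(2) = mex{1} = 0
g(3) = mex{0} = 1
g(4) = mex{1} = 0
g(5) = mex{0} = 1
g(6) = mex{1} = 0
g(7) = mex{0} = 1
g(8) = mex{1} = 0
g(9) = mex{0} = 1
g(10) = mex{1} = 0
So g(10) = 0.
For heap D, compute g(0), g(1), … with moves {3, 5, 7}:
k:     0  1  2  3  4  5  6  7  8  9
g(k):  0  0  0  1  1  1  2  2  2  3
So g(9) = 3.
By the Sprague-Grundy theorem, the Grundy value of a sum of independent games is the XOR of the component values.
Combined value = 0 ⊕ 1 ⊕ 0 ⊕ 3 = 2.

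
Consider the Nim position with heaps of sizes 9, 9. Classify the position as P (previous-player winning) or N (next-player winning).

P-position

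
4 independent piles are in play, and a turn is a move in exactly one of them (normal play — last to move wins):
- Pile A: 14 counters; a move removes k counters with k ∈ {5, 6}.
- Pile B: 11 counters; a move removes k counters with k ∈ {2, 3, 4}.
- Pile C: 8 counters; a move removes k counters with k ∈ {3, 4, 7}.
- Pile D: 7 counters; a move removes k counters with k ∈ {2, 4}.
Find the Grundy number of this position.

Grundy values for pile A (subtraction set {5, 6}):
g(0) = mex{} = 0
g(1) = mex{} = 0
g(2) = mex{} = 0
g(3) = mex{} = 0
g(4) = mex{} = 0
g(5) = mex{0} = 1
g(6) = mex{0} = 1
g(7) = mex{0} = 1
g(8) = mex{0} = 1
g(9) = mex{0} = 1
g(10) = mex{0,1} = 2
g(11) = mex{1} = 0
g(12) = mex{1} = 0
g(13) = mex{1} = 0
g(14) = mex{1} = 0
So g(14) = 0.
Grundy values for pile B (subtraction set {2, 3, 4}):
k:     0  1  2  3  4  5  6  7  8  9 10 11
g(k):  0  0  1  1  2  2  0  0  1  1  2  2
So g(11) = 2.
Build the Grundy sequence for pile C with g(k) = mex{g(k−s) : s ∈ {3, 4, 7}, s ≤ k}:
g(0) = mex{} = 0
g(1) = mex{} = 0
g(2) = mex{} = 0
g(3) = mex{0} = 1
g(4) = mex{0} = 1
g(5) = mex{0} = 1
g(6) = mex{0,1} = 2
g(7) = mex{0,1} = 2
g(8) = mex{0,1} = 2
So g(8) = 2.
Grundy values for pile D (subtraction set {2, 4}):
g(0) = mex{} = 0
g(1) = mex{} = 0
g(2) = mex{0} = 1
g(3) = mex{0} = 1
g(4) = mex{0,1} = 2
g(5) = mex{0,1} = 2
g(6) = mex{1,2} = 0
g(7) = mex{1,2} = 0
So g(7) = 0.
The value of a disjunctive sum is the nim-sum of the parts.
Combined value = 0 ⊕ 2 ⊕ 2 ⊕ 0 = 0.

0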